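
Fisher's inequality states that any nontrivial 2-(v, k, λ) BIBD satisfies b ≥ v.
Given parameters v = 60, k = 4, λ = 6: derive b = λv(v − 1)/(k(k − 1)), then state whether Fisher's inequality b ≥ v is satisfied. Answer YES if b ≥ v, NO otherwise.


r = λ(v − 1)/(k − 1) = 6·59/3 = 118.
b = vr/k = 60·118/4 = 1770.
Fisher's inequality: b ≥ v ⇔ 1770 ≥ 60? YES.

YES


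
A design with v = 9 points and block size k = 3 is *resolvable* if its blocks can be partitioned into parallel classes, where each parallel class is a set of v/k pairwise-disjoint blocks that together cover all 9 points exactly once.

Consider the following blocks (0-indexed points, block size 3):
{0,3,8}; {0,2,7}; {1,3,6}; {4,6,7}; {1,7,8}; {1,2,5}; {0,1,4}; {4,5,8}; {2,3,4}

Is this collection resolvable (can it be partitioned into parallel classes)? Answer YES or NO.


v = 9, block size k = 3, number of blocks = 9.
For resolvability, blocks must partition into parallel classes of size v/k = 3.
Total blocks must therefore be a multiple of 3: 9 = 3·3 + 0 ⇒ divisible ✓.
Consider block {1,7,8}. The only other block(s) in the collection disjoint from it are {2,3,4} — just 1 block(s). Any parallel class containing {1,7,8} would need 2 other blocks each disjoint from it, so no parallel class of size 3 can contain {1,7,8}.
Since every block must belong to some parallel class in a resolution, the collection cannot be partitioned into parallel classes.
Resolvable? NO.

NO


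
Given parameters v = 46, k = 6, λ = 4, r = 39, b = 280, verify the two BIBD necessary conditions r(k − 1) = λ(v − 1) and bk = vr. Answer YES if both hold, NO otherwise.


Condition (i): r(k − 1) = 39·5 = 195; λ(v − 1) = 4·45 = 180. Match? NO.
Condition (ii): bk = 280·6 = 1680; vr = 46·39 = 1794. Match? NO.
Both conditions hold? NO.

NO


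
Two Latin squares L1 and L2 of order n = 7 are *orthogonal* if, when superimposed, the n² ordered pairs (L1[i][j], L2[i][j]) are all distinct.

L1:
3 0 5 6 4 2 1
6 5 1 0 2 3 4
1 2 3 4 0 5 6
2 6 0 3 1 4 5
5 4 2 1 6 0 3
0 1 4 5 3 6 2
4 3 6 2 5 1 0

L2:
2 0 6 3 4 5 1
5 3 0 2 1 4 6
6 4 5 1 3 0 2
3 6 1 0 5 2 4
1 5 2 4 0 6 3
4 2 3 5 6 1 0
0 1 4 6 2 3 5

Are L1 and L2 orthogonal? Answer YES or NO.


Form the n² = 49 superimposed pairs (L1[i][j], L2[i][j]), row by row (rows and columns indexed from 0):
row 0: (3,2) (0,0) (5,6) (6,3) (4,4) (2,5) (1,1)
row 1: (6,5) (5,3) (1,0) (0,2) (2,1) (3,4) (4,6)
row 2: (1,6) (2,4) (3,5) (4,1) (0,3) (5,0) (6,2)
row 3: (2,3) (6,6) (0,1) (3,0) (1,5) (4,2) (5,4)
row 4: (5,1) (4,5) (2,2) (1,4) (6,0) (0,6) (3,3)
row 5: (0,4) (1,2) (4,3) (5,5) (3,6) (6,1) (2,0)
row 6: (4,0) (3,1) (6,4) (2,6) (5,2) (1,3) (0,5)
Orthogonality requires all 49 pairs distinct.
Check by first coordinate: for each symbol s of L1, list the L2 entries in the n cells where L1 = s; they must all differ.
  L1 = 0: L2 entries (in reading order) 0, 2, 3, 1, 6, 4, 5 — all 7 distinct ✓
  L1 = 1: L2 entries (in reading order) 1, 0, 6, 5, 4, 2, 3 — all 7 distinct ✓
  L1 = 2: L2 entries (in reading order) 5, 1, 4, 3, 2, 0, 6 — all 7 distinct ✓
  L1 = 3: L2 entries (in reading order) 2, 4, 5, 0, 3, 6, 1 — all 7 distinct ✓
  L1 = 4: L2 entries (in reading order) 4, 6, 1, 2, 5, 3, 0 — all 7 distinct ✓
  L1 = 5: L2 entries (in reading order) 6, 3, 0, 4, 1, 5, 2 — all 7 distinct ✓
  L1 = 6: L2 entries (in reading order) 3, 5, 2, 6, 0, 1, 4 — all 7 distinct ✓
Every symbol of L1 meets every symbol of L2 exactly once, so all 49 pairs are distinct (49 of 49).
Conclusion: YES.

YES


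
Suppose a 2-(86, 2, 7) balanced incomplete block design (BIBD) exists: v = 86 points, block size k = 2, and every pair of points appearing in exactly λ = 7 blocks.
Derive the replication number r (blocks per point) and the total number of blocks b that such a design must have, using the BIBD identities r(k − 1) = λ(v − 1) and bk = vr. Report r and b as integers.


Any 2-(v, k, λ) BIBD satisfies two necessary conditions:
  (i)  Each point sits in r blocks, and counting incidences through any fixed point gives r(k − 1) = λ(v − 1), so r = λ(v − 1)/(k − 1).
  (ii) Total incidences bk = vr, so b = vr/k.
Step 1: r = λ(v − 1)/(k − 1) = 7·(86 − 1)/(2 − 1) = 7·85/1 = 595/1 = 595.
Step 2: b = vr/k = 86·595/2 = 51170/2 = 25585.
Check integrality: r = 595 ∈ Z ✓, b = 25585 ∈ Z ✓.
(These identities are necessary conditions: they determine r and b for any design with these parameters, but do not by themselves prove that one exists.)

r = 595, b = 25585.


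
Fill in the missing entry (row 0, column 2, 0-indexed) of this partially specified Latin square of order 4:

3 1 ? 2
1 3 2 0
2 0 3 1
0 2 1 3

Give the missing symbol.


Row 0 contains symbols [1, 2, 3] — missing [0].
Column 2 contains symbols [1, 2, 3] — missing [0].
The missing symbol must appear in both missing sets; intersection = [0].
Therefore the hidden value is 0.

Missing value = 0.


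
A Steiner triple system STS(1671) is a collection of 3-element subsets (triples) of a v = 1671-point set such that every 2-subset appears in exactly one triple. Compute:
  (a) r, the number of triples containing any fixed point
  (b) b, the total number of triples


An STS(v) is a 2-(v, 3, 1) BIBD: block size k = 3, λ = 1.
Replication: r(k − 1) = λ(v − 1) ⇒ r·2 = 1671 − 1 = 1670 ⇒ r = 835.
Block count: b = v(v − 1)/6 = 1671·1670/6 = 2790570/6 = 465095.

r = 835, b = 465095.


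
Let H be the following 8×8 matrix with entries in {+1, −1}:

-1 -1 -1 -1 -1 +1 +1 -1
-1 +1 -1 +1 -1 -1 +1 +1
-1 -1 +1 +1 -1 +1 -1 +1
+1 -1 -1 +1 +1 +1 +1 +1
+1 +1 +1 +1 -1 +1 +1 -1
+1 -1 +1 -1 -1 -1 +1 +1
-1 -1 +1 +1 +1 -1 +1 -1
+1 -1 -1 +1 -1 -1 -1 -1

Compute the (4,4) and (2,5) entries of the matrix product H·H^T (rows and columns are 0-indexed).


Row 2 of H: [-1, -1, 1, 1, -1, 1, -1, 1].
Row 4 of H: [1, 1, 1, 1, -1, 1, 1, -1].
Row 5 of H: [1, -1, 1, -1, -1, -1, 1, 1].
(H·H^T)[4][4] = Σ_j H[4][j]·H[4][j] = (1)² + (1)² + (1)² + (1)² + (-1)² + (1)² + (1)² + (-1)² = 1 + 1 + 1 + 1 + 1 + 1 + 1 + 1 = 8.
(H·H^T)[2][5] = Σ_j H[2][j]·H[5][j] = (-1)·(1) + (-1)·(-1) + (1)·(1) + (1)·(-1) + (-1)·(-1) + (1)·(-1) + (-1)·(1) + (1)·(1) = -1 + 1 + 1 + -1 + 1 + -1 + -1 + 1 = 0.
So rows 2 and 5 are orthogonal; the diagonal entry equals n = 8.

(4,4) entry = 8; (2,5) entry = 0.


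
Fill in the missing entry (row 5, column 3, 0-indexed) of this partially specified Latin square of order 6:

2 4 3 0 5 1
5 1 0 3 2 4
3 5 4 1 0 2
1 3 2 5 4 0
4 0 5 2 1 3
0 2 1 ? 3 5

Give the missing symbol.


Row 5 contains symbols [0, 1, 2, 3, 5] — missing [4].
Column 3 contains symbols [0, 1, 2, 3, 5] — missing [4].
The missing symbol must appear in both missing sets; intersection = [4].
Therefore the hidden value is 4.

Missing value = 4.


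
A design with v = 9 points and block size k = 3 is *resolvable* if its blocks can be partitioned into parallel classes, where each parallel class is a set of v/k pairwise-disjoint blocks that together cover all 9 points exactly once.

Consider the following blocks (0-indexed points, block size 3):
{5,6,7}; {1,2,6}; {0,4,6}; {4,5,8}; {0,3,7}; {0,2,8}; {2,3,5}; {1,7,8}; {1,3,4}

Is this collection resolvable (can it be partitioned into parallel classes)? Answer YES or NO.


v = 9, block size k = 3, number of blocks = 9.
For resolvability, blocks must partition into parallel classes of size v/k = 3.
Total blocks must therefore be a multiple of 3: 9 = 3·3 + 0 ⇒ divisible ✓.
Greedy packing gives 3 candidate class(es). Each should be a full parallel class (size 3, covers all 9 points).
  Class 1 (3 blocks): {5,6,7}; {0,2,8}; {1,3,4}. Points covered: [0, 1, 2, 3, 4, 5, 6, 7, 8].
  Class 2 (3 blocks): {1,2,6}; {4,5,8}; {0,3,7}. Points covered: [0, 1, 2, 3, 4, 5, 6, 7, 8].
  Class 3 (3 blocks): {0,4,6}; {2,3,5}; {1,7,8}. Points covered: [0, 1, 2, 3, 4, 5, 6, 7, 8].
All classes full (size 3)? YES. All classes cover every point? YES.
Resolvable? YES.

YES


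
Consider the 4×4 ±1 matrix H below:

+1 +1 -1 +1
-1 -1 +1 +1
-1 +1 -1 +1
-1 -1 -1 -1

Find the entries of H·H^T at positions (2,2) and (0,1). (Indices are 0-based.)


Row 0 of H: [1, 1, -1, 1].
Row 1 of H: [-1, -1, 1, 1].
Row 2 of H: [-1, 1, -1, 1].
(H·H^T)[2][2] = Σ_j H[2][j]·H[2][j] = (-1)² + (1)² + (-1)² + (1)² = 1 + 1 + 1 + 1 = 4.
(H·H^T)[0][1] = Σ_j H[0][j]·H[1][j] = (1)·(-1) + (1)·(-1) + (-1)·(1) + (1)·(1) = -1 + -1 + -1 + 1 = -2.
Rows 0 and 1 are not orthogonal (dot product = -2 ≠ 0), so H is not a Hadamard matrix.

(2,2) entry = 4; (0,1) entry = -2.


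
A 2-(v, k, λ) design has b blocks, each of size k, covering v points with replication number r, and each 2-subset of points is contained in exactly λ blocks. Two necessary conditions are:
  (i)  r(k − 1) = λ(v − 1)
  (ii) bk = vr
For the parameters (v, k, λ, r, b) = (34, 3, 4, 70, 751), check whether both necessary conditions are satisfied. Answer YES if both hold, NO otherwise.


Condition (i): r(k − 1) = 70·2 = 140; λ(v − 1) = 4·33 = 132. Match? NO.
Condition (ii): bk = 751·3 = 2253; vr = 34·70 = 2380. Match? NO.
Both conditions hold? NO.

NO


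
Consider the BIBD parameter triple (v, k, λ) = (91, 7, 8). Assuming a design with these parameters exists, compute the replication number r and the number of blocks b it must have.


Any 2-(v, k, λ) BIBD satisfies two necessary conditions:
  (i)  Each point sits in r blocks, and counting incidences through any fixed point gives r(k − 1) = λ(v − 1), so r = λ(v − 1)/(k − 1).
  (ii) Total incidences bk = vr, so b = vr/k.
Step 1: r = λ(v − 1)/(k − 1) = 8·(91 − 1)/(7 − 1) = 8·90/6 = 720/6 = 120.
Step 2: b = vr/k = 91·120/7 = 10920/7 = 1560.
Check integrality: r = 120 ∈ Z ✓, b = 1560 ∈ Z ✓.
(These identities are necessary conditions: they determine r and b for any design with these parameters, but do not by themselves prove that one exists.)

r = 120, b = 1560.


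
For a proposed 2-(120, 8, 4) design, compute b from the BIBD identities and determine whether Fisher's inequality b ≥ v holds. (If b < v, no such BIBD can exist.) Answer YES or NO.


b = λv(v − 1)/(k(k − 1)) = 4·120·119/(8·7) = 57120/56 = 1020.
Compare with v = 120: b ≥ v, so Fisher's inequality holds.

YES


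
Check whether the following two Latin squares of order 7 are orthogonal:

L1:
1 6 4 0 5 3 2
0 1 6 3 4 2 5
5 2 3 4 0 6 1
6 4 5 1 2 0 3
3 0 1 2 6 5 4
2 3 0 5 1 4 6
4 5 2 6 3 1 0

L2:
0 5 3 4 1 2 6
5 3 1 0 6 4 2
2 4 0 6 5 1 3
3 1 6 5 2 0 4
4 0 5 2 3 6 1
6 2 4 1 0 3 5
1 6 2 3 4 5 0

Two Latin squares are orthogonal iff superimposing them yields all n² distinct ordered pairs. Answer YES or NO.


Form the n² = 49 superimposed pairs (L1[i][j], L2[i][j]), row by row (rows and columns indexed from 0):
row 0: (1,0) (6,5) (4,3) (0,4) (5,1) (3,2) (2,6)
row 1: (0,5) (1,3) (6,1) (3,0) (4,6) (2,4) (5,2)
row 2: (5,2) (2,4) (3,0) (4,6) (0,5) (6,1) (1,3)
row 3: (6,3) (4,1) (5,6) (1,5) (2,2) (0,0) (3,4)
row 4: (3,4) (0,0) (1,5) (2,2) (6,3) (5,6) (4,1)
row 5: (2,6) (3,2) (0,4) (5,1) (1,0) (4,3) (6,5)
row 6: (4,1) (5,6) (2,2) (6,3) (3,4) (1,5) (0,0)
Orthogonality requires all 49 pairs distinct.
But the pair (5,2) repeats: cell (1,6) has L1 = 5, L2 = 2, and cell (2,0) has L1 = 5, L2 = 2.
A repeated pair means some other pair never occurs (only 21 distinct pairs out of 49), so the squares are not orthogonal.
Conclusion: NO.

NO


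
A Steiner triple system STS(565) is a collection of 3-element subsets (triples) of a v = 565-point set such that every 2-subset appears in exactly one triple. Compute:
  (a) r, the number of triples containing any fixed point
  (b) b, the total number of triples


An STS(v) is a 2-(v, 3, 1) BIBD: block size k = 3, λ = 1.
Replication: r(k − 1) = λ(v − 1) ⇒ r·2 = 565 − 1 = 564 ⇒ r = 282.
Block count: b = v(v − 1)/6 = 565·564/6 = 318660/6 = 53110.

r = 282, b = 53110.


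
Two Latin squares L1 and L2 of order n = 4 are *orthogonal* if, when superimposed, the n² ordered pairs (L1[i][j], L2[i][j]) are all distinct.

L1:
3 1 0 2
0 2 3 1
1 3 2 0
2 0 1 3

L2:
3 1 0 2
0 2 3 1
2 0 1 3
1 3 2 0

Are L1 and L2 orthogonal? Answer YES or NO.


Form the n² = 16 superimposed pairs (L1[i][j], L2[i][j]), row by row (rows and columns indexed from 0):
row 0: (3,3) (1,1) (0,0) (2,2)
row 1: (0,0) (2,2) (3,3) (1,1)
row 2: (1,2) (3,0) (2,1) (0,3)
row 3: (2,1) (0,3) (1,2) (3,0)
Orthogonality requires all 16 pairs distinct.
But the pair (0,0) repeats: cell (0,2) has L1 = 0, L2 = 0, and cell (1,0) has L1 = 0, L2 = 0.
A repeated pair means some other pair never occurs (only 8 distinct pairs out of 16), so the squares are not orthogonal.
Conclusion: NO.

NO


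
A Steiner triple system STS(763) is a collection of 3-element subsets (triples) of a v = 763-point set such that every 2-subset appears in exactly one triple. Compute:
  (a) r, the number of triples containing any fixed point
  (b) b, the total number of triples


An STS(v) is a 2-(v, 3, 1) BIBD: block size k = 3, λ = 1.
Replication: r(k − 1) = λ(v − 1) ⇒ r·2 = 763 − 1 = 762 ⇒ r = 381.
Block count: b = v(v − 1)/6 = 763·762/6 = 581406/6 = 96901.
(Check via bk = vr: 96901·3 = 290703 = 763·381 = 290703 ✓.)

r = 381, b = 96901.


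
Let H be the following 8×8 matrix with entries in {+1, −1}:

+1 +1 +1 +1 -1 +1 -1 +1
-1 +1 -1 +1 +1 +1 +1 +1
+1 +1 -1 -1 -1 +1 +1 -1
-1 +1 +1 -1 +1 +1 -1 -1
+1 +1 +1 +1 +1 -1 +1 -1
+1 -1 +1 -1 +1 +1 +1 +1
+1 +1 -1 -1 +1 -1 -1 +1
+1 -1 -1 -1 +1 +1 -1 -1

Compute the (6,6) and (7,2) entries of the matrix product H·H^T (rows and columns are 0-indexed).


Row 2 of H: [1, 1, -1, -1, -1, 1, 1, -1].
Row 6 of H: [1, 1, -1, -1, 1, -1, -1, 1].
Row 7 of H: [1, -1, -1, -1, 1, 1, -1, -1].
(H·H^T)[6][6] = Σ_j H[6][j]·H[6][j] = (1)² + (1)² + (-1)² + (-1)² + (1)² + (-1)² + (-1)² + (1)² = 1 + 1 + 1 + 1 + 1 + 1 + 1 + 1 = 8.
(H·H^T)[7][2] = Σ_j H[7][j]·H[2][j] = (1)·(1) + (-1)·(1) + (-1)·(-1) + (-1)·(-1) + (1)·(-1) + (1)·(1) + (-1)·(1) + (-1)·(-1) = 1 + -1 + 1 + 1 + -1 + 1 + -1 + 1 = 2.
Rows 7 and 2 are not orthogonal (dot product = 2 ≠ 0), so H is not a Hadamard matrix.

(6,6) entry = 8; (7,2) entry = 2.


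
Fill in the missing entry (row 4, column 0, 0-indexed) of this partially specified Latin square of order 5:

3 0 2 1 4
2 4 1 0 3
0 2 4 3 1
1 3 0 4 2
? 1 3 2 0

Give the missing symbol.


Row 4 contains symbols [0, 1, 2, 3] — missing [4].
Column 0 contains symbols [0, 1, 2, 3] — missing [4].
The missing symbol must appear in both missing sets; intersection = [4].
Therefore the hidden value is 4.

Missing value = 4.


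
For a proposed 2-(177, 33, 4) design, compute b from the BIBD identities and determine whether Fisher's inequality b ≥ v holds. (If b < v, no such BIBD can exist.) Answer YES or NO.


b = λv(v − 1)/(k(k − 1)) = 4·177·176/(33·32) = 124608/1056 = 118.
Compare with v = 177: b < v, so Fisher's inequality fails.

NO


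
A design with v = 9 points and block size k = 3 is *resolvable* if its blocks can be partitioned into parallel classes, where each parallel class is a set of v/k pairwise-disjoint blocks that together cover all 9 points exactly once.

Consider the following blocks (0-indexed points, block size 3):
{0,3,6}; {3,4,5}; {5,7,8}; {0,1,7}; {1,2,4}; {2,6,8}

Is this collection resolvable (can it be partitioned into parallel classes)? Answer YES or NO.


v = 9, block size k = 3, number of blocks = 6.
For resolvability, blocks must partition into parallel classes of size v/k = 3.
Total blocks must therefore be a multiple of 3: 6 = 3·2 + 0 ⇒ divisible ✓.
Greedy packing gives 2 candidate class(es). Each should be a full parallel class (size 3, covers all 9 points).
  Class 1 (3 blocks): {0,3,6}; {5,7,8}; {1,2,4}. Points covered: [0, 1, 2, 3, 4, 5, 6, 7, 8].
  Class 2 (3 blocks): {3,4,5}; {0,1,7}; {2,6,8}. Points covered: [0, 1, 2, 3, 4, 5, 6, 7, 8].
All classes full (size 3)? YES. All classes cover every point? YES.
Resolvable? YES.

YES


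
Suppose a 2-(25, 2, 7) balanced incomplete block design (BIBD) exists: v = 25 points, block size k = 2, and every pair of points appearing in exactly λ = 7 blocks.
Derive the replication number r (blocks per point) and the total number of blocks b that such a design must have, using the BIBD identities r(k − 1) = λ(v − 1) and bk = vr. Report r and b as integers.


Any 2-(v, k, λ) BIBD satisfies two necessary conditions:
  (i)  Each point sits in r blocks, and counting incidences through any fixed point gives r(k − 1) = λ(v − 1), so r = λ(v − 1)/(k − 1).
  (ii) Total incidences bk = vr, so b = vr/k.
Step 1: r = λ(v − 1)/(k − 1) = 7·(25 − 1)/(2 − 1) = 7·24/1 = 168/1 = 168.
Step 2: b = vr/k = 25·168/2 = 4200/2 = 2100.
Check integrality: r = 168 ∈ Z ✓, b = 2100 ∈ Z ✓.
(These identities are necessary conditions: they determine r and b for any design with these parameters, but do not by themselves prove that one exists.)

r = 168, b = 2100.


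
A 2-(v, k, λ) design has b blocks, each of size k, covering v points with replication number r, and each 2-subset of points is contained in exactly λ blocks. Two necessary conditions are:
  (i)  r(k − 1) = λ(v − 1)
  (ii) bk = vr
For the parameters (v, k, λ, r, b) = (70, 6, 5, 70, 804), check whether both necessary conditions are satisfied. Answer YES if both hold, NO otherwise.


Condition (i): r(k − 1) = 70·5 = 350; λ(v − 1) = 5·69 = 345. Match? NO.
Condition (ii): bk = 804·6 = 4824; vr = 70·70 = 4900. Match? NO.
Both conditions hold? NO.

NO


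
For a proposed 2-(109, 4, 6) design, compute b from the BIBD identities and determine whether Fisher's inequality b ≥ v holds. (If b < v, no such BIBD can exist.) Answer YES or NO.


r = λ(v − 1)/(k − 1) = 6·108/3 = 216.
b = vr/k = 109·216/4 = 5886.
Fisher's inequality: b ≥ v ⇔ 5886 ≥ 109? YES.

YES


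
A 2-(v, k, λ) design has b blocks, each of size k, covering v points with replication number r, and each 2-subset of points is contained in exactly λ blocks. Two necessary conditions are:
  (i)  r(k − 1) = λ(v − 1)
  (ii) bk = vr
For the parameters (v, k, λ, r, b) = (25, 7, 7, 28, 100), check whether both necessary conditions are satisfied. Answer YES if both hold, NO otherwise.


Condition (i): r(k − 1) = 28·6 = 168; λ(v − 1) = 7·24 = 168. Match? YES.
Condition (ii): bk = 100·7 = 700; vr = 25·28 = 700. Match? YES.
Both conditions hold? YES.

YES


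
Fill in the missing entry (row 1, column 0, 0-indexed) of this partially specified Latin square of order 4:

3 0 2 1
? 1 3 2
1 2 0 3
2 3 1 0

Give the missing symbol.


Row 1 contains symbols [1, 2, 3] — missing [0].
Column 0 contains symbols [1, 2, 3] — missing [0].
The missing symbol must appear in both missing sets; intersection = [0].
Therefore the hidden value is 0.

Missing value = 0.


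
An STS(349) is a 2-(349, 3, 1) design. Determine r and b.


An STS(v) is a 2-(v, 3, 1) BIBD: block size k = 3, λ = 1.
Replication: r(k − 1) = λ(v − 1) ⇒ r·2 = 349 − 1 = 348 ⇒ r = 174.
Block count: bk = vr ⇒ b·3 = 349·174 = 60726 ⇒ b = 20242.

r = 174, b = 20242.


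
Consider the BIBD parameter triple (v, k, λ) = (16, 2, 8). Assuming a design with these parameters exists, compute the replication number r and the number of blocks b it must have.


Any 2-(v, k, λ) BIBD satisfies two necessary conditions:
  (i)  Each point sits in r blocks, and counting incidences through any fixed point gives r(k − 1) = λ(v − 1), so r = λ(v − 1)/(k − 1).
  (ii) Total incidences bk = vr, so b = vr/k.
Step 1: r = λ(v − 1)/(k − 1) = 8·(16 − 1)/(2 − 1) = 8·15/1 = 120/1 = 120.
Step 2: b = vr/k = 16·120/2 = 1920/2 = 960.
Check integrality: r = 120 ∈ Z ✓, b = 960 ∈ Z ✓.
(These identities are necessary conditions: they determine r and b for any design with these parameters, but do not by themselves prove that one exists.)

r = 120, b = 960.


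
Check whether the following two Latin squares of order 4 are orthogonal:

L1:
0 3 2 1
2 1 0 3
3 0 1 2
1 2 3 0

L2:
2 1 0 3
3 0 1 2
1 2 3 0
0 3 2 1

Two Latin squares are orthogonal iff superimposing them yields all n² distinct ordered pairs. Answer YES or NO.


Form the n² = 16 superimposed pairs (L1[i][j], L2[i][j]), row by row (rows and columns indexed from 0):
row 0: (0,2) (3,1) (2,0) (1,3)
row 1: (2,3) (1,0) (0,1) (3,2)
row 2: (3,1) (0,2) (1,3) (2,0)
row 3: (1,0) (2,3) (3,2) (0,1)
Orthogonality requires all 16 pairs distinct.
But the pair (3,1) repeats: cell (0,1) has L1 = 3, L2 = 1, and cell (2,0) has L1 = 3, L2 = 1.
A repeated pair means some other pair never occurs (only 8 distinct pairs out of 16), so the squares are not orthogonal.
Conclusion: NO.

NO


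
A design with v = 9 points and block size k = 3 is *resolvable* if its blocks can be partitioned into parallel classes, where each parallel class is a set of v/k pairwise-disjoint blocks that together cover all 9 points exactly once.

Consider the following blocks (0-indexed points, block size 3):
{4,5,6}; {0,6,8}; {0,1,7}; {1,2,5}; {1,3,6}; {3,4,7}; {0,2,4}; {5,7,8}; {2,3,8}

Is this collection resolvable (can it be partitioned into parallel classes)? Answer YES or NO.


v = 9, block size k = 3, number of blocks = 9.
For resolvability, blocks must partition into parallel classes of size v/k = 3.
Total blocks must therefore be a multiple of 3: 9 = 3·3 + 0 ⇒ divisible ✓.
Greedy packing gives 3 candidate class(es). Each should be a full parallel class (size 3, covers all 9 points).
  Class 1 (3 blocks): {4,5,6}; {0,1,7}; {2,3,8}. Points covered: [0, 1, 2, 3, 4, 5, 6, 7, 8].
  Class 2 (3 blocks): {0,6,8}; {1,2,5}; {3,4,7}. Points covered: [0, 1, 2, 3, 4, 5, 6, 7, 8].
  Class 3 (3 blocks): {1,3,6}; {0,2,4}; {5,7,8}. Points covered: [0, 1, 2, 3, 4, 5, 6, 7, 8].
All classes full (size 3)? YES. All classes cover every point? YES.
Resolvable? YES.

YES


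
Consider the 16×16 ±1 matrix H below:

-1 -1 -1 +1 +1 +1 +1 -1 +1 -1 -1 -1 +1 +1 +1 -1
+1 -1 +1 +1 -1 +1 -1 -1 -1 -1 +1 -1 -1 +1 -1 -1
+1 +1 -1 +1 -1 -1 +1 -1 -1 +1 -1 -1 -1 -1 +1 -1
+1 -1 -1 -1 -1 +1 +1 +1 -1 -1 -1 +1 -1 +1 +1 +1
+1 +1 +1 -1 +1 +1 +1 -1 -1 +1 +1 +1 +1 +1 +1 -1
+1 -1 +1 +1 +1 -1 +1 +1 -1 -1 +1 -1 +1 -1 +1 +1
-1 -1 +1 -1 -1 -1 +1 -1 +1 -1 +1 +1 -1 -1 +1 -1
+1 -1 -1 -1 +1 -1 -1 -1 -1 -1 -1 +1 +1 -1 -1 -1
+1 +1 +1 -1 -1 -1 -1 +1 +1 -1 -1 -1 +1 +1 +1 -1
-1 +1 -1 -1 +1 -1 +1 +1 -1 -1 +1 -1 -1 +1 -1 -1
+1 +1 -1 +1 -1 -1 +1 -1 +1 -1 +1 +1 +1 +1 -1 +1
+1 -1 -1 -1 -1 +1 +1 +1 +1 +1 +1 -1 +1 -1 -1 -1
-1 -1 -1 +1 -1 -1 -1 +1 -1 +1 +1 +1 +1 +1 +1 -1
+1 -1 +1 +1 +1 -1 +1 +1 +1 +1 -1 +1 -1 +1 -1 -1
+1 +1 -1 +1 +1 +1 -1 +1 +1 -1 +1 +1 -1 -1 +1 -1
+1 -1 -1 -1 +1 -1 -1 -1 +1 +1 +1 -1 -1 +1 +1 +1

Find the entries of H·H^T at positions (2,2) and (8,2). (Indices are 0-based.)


Row 2 of H: [1, 1, -1, 1, -1, -1, 1, -1, -1, 1, -1, -1, -1, -1, 1, -1].
Row 8 of H: [1, 1, 1, -1, -1, -1, -1, 1, 1, -1, -1, -1, 1, 1, 1, -1].
(H·H^T)[2][2] = Σ_j H[2][j]·H[2][j] = (1)² + (1)² + (-1)² + (1)² + (-1)² + (-1)² + (1)² + (-1)² + (-1)² + (1)² + (-1)² + (-1)² + (-1)² + (-1)² + (1)² + (-1)² = 1 + 1 + 1 + 1 + 1 + 1 + 1 + 1 + 1 + 1 + 1 + 1 + 1 + 1 + 1 + 1 = 16.
(H·H^T)[8][2] = Σ_j H[8][j]·H[2][j] = (1)·(1) + (1)·(1) + (1)·(-1) + (-1)·(1) + (-1)·(-1) + (-1)·(-1) + (-1)·(1) + (1)·(-1) + (1)·(-1) + (-1)·(1) + (-1)·(-1) + (-1)·(-1) + (1)·(-1) + (1)·(-1) + (1)·(1) + (-1)·(-1) = 1 + 1 + -1 + -1 + 1 + 1 + -1 + -1 + -1 + -1 + 1 + 1 + -1 + -1 + 1 + 1 = 0.
So rows 8 and 2 are orthogonal; the diagonal entry equals n = 16.

(2,2) entry = 16; (8,2) entry = 0.


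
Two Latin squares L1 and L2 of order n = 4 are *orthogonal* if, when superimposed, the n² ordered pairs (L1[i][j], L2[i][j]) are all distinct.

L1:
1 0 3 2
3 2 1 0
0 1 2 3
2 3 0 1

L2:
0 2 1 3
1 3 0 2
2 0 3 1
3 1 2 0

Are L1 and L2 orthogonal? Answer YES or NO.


Form the n² = 16 superimposed pairs (L1[i][j], L2[i][j]), row by row (rows and columns indexed from 0):
row 0: (1,0) (0,2) (3,1) (2,3)
row 1: (3,1) (2,3) (1,0) (0,2)
row 2: (0,2) (1,0) (2,3) (3,1)
row 3: (2,3) (3,1) (0,2) (1,0)
Orthogonality requires all 16 pairs distinct.
But the pair (3,1) repeats: cell (0,2) has L1 = 3, L2 = 1, and cell (1,0) has L1 = 3, L2 = 1.
A repeated pair means some other pair never occurs (only 4 distinct pairs out of 16), so the squares are not orthogonal.
Conclusion: NO.

NO


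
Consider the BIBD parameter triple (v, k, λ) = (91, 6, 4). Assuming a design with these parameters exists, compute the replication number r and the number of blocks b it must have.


Any 2-(v, k, λ) BIBD satisfies two necessary conditions:
  (i)  Each point sits in r blocks, and counting incidences through any fixed point gives r(k − 1) = λ(v − 1), so r = λ(v − 1)/(k − 1).
  (ii) Total incidences bk = vr, so b = vr/k.
Step 1: r = λ(v − 1)/(k − 1) = 4·(91 − 1)/(6 − 1) = 4·90/5 = 360/5 = 72.
Step 2: b = vr/k = 91·72/6 = 6552/6 = 1092.
Check integrality: r = 72 ∈ Z ✓, b = 1092 ∈ Z ✓.
(These identities are necessary conditions: they determine r and b for any design with these parameters, but do not by themselves prove that one exists.)

r = 72, b = 1092.


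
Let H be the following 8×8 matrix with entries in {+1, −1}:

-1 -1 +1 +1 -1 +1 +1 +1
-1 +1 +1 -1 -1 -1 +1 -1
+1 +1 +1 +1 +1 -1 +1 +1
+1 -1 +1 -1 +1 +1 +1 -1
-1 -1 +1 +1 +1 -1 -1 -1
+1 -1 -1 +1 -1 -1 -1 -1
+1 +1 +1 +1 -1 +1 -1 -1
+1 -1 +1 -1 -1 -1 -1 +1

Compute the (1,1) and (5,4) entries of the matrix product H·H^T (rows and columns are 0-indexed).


Row 1 of H: [-1, 1, 1, -1, -1, -1, 1, -1].
Row 4 of H: [-1, -1, 1, 1, 1, -1, -1, -1].
Row 5 of H: [1, -1, -1, 1, -1, -1, -1, -1].
(H·H^T)[1][1] = Σ_j H[1][j]·H[1][j] = (-1)² + (1)² + (1)² + (-1)² + (-1)² + (-1)² + (1)² + (-1)² = 1 + 1 + 1 + 1 + 1 + 1 + 1 + 1 = 8.
(H·H^T)[5][4] = Σ_j H[5][j]·H[4][j] = (1)·(-1) + (-1)·(-1) + (-1)·(1) + (1)·(1) + (-1)·(1) + (-1)·(-1) + (-1)·(-1) + (-1)·(-1) = -1 + 1 + -1 + 1 + -1 + 1 + 1 + 1 = 2.
Rows 5 and 4 are not orthogonal (dot product = 2 ≠ 0), so H is not a Hadamard matrix.

(1,1) entry = 8; (5,4) entry = 2.


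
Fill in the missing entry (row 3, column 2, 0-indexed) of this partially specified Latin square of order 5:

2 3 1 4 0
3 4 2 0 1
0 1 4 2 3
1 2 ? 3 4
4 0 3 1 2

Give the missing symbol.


Row 3 contains symbols [1, 2, 3, 4] — missing [0].
Column 2 contains symbols [1, 2, 3, 4] — missing [0].
The missing symbol must appear in both missing sets; intersection = [0].
Therefore the hidden value is 0.

Missing value = 0.


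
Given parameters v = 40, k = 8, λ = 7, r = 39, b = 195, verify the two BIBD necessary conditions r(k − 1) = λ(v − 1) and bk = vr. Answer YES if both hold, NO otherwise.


Condition (i): r(k − 1) = 39·7 = 273; λ(v − 1) = 7·39 = 273. Match? YES.
Condition (ii): bk = 195·8 = 1560; vr = 40·39 = 1560. Match? YES.
Both conditions hold? YES.

YES


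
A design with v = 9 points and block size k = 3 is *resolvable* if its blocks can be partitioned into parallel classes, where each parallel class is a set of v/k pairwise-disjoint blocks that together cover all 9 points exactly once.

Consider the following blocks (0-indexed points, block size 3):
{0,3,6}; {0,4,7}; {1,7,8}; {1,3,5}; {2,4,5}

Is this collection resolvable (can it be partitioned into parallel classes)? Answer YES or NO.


v = 9, block size k = 3, number of blocks = 5.
For resolvability, blocks must partition into parallel classes of size v/k = 3.
Total blocks must therefore be a multiple of 3: 5 = 3·1 + 2 ⇒ not divisible ✗.
Resolvable? NO.

NO


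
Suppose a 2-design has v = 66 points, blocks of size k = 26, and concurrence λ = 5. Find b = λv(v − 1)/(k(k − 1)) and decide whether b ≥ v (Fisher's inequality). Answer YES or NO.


b = λv(v − 1)/(k(k − 1)) = 5·66·65/(26·25) = 21450/650 = 33.
Compare with v = 66: b < v, so Fisher's inequality fails.

NO


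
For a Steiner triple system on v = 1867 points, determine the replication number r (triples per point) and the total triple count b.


An STS(v) is a 2-(v, 3, 1) BIBD: block size k = 3, λ = 1.
Replication: r(k − 1) = λ(v − 1) ⇒ r·2 = 1867 − 1 = 1866 ⇒ r = 933.
Block count: bk = vr ⇒ b·3 = 1867·933 = 1741911 ⇒ b = 580637.
(Check via b = v(v − 1)/6 = 1867·1866/6 = 3483822/6 = 580637.)

r = 933, b = 580637.


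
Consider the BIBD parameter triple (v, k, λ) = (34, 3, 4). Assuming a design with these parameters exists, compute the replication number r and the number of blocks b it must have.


Any 2-(v, k, λ) BIBD satisfies two necessary conditions:
  (i)  Each point sits in r blocks, and counting incidences through any fixed point gives r(k − 1) = λ(v − 1), so r = λ(v − 1)/(k − 1).
  (ii) Total incidences bk = vr, so b = vr/k.
Step 1: r = λ(v − 1)/(k − 1) = 4·(34 − 1)/(3 − 1) = 4·33/2 = 132/2 = 66.
Step 2: b = vr/k = 34·66/3 = 2244/3 = 748.
Check integrality: r = 66 ∈ Z ✓, b = 748 ∈ Z ✓.
(These identities are necessary conditions: they determine r and b for any design with these parameters, but do not by themselves prove that one exists.)

r = 66, b = 748.


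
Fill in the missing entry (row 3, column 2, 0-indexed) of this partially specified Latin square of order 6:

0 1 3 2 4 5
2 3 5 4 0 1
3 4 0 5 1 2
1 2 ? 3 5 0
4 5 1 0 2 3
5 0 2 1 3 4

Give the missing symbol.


Row 3 contains symbols [0, 1, 2, 3, 5] — missing [4].
Column 2 contains symbols [0, 1, 2, 3, 5] — missing [4].
The missing symbol must appear in both missing sets; intersection = [4].
Therefore the hidden value is 4.

Missing value = 4.


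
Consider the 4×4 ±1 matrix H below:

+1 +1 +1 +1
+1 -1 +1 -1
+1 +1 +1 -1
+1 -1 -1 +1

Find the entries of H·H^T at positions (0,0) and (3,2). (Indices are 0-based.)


Row 0 of H: [1, 1, 1, 1].
Row 2 of H: [1, 1, 1, -1].
Row 3 of H: [1, -1, -1, 1].
(H·H^T)[0][0] = Σ_j H[0][j]·H[0][j] = (1)² + (1)² + (1)² + (1)² = 1 + 1 + 1 + 1 = 4.
(H·H^T)[3][2] = Σ_j H[3][j]·H[2][j] = (1)·(1) + (-1)·(1) + (-1)·(1) + (1)·(-1) = 1 + -1 + -1 + -1 = -2.
Rows 3 and 2 are not orthogonal (dot product = -2 ≠ 0), so H is not a Hadamard matrix.

(0,0) entry = 4; (3,2) entry = -2.


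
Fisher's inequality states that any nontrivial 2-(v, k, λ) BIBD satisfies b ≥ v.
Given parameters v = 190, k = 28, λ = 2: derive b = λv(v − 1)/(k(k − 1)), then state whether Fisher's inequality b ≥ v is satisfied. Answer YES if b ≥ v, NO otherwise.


r = λ(v − 1)/(k − 1) = 2·189/27 = 14.
b = vr/k = 190·14/28 = 95.
Fisher's inequality: b ≥ v ⇔ 95 ≥ 190? NO.

NO


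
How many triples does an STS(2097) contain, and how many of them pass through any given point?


An STS(v) is a 2-(v, 3, 1) BIBD: block size k = 3, λ = 1.
Replication: r(k − 1) = λ(v − 1) ⇒ r·2 = 2097 − 1 = 2096 ⇒ r = 1048.
Block count: bk = vr ⇒ b·3 = 2097·1048 = 2197656 ⇒ b = 732552.

r = 1048, b = 732552.


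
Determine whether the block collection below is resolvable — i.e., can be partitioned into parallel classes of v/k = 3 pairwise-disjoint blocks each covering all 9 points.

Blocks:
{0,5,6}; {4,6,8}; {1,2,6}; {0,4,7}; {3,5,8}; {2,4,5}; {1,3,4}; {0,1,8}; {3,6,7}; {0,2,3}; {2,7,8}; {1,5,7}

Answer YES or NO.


v = 9, block size k = 3, number of blocks = 12.
For resolvability, blocks must partition into parallel classes of size v/k = 3.
Total blocks must therefore be a multiple of 3: 12 = 3·4 + 0 ⇒ divisible ✓.
Greedy packing gives 4 candidate class(es). Each should be a full parallel class (size 3, covers all 9 points).
  Class 1 (3 blocks): {0,5,6}; {1,3,4}; {2,7,8}. Points covered: [0, 1, 2, 3, 4, 5, 6, 7, 8].
  Class 2 (3 blocks): {4,6,8}; {0,2,3}; {1,5,7}. Points covered: [0, 1, 2, 3, 4, 5, 6, 7, 8].
  Class 3 (3 blocks): {1,2,6}; {0,4,7}; {3,5,8}. Points covered: [0, 1, 2, 3, 4, 5, 6, 7, 8].
  Class 4 (3 blocks): {2,4,5}; {0,1,8}; {3,6,7}. Points covered: [0, 1, 2, 3, 4, 5, 6, 7, 8].
All classes full (size 3)? YES. All classes cover every point? YES.
Resolvable? YES.

YES


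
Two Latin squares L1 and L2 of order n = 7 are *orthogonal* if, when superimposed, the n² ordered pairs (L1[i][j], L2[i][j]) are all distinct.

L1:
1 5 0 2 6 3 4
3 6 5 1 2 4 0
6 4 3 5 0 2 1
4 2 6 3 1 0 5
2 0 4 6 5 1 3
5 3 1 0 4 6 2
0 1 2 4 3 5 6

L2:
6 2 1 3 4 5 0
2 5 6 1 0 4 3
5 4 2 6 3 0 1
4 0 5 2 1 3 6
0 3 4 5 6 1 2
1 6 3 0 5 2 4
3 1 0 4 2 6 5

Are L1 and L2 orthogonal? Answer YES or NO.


Form the n² = 49 superimposed pairs (L1[i][j], L2[i][j]), row by row (rows and columns indexed from 0):
row 0: (1,6) (5,2) (0,1) (2,3) (6,4) (3,5) (4,0)
row 1: (3,2) (6,5) (5,6) (1,1) (2,0) (4,4) (0,3)
row 2: (6,5) (4,4) (3,2) (5,6) (0,3) (2,0) (1,1)
row 3: (4,4) (2,0) (6,5) (3,2) (1,1) (0,3) (5,6)
row 4: (2,0) (0,3) (4,4) (6,5) (5,6) (1,1) (3,2)
row 5: (5,1) (3,6) (1,3) (0,0) (4,5) (6,2) (2,4)
row 6: (0,3) (1,1) (2,0) (4,4) (3,2) (5,6) (6,5)
Orthogonality requires all 49 pairs distinct.
But the pair (6,5) repeats: cell (1,1) has L1 = 6, L2 = 5, and cell (2,0) has L1 = 6, L2 = 5.
A repeated pair means some other pair never occurs (only 21 distinct pairs out of 49), so the squares are not orthogonal.
Conclusion: NO.

NO


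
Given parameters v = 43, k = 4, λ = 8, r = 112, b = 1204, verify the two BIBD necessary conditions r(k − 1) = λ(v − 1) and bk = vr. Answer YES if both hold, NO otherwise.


Condition (i): r(k − 1) = 112·3 = 336; λ(v − 1) = 8·42 = 336. Match? YES.
Condition (ii): bk = 1204·4 = 4816; vr = 43·112 = 4816. Match? YES.
Both conditions hold? YES.

YES


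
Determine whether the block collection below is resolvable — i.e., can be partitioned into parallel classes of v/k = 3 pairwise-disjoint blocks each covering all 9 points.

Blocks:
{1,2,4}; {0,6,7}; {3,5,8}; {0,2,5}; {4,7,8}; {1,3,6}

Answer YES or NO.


v = 9, block size k = 3, number of blocks = 6.
For resolvability, blocks must partition into parallel classes of size v/k = 3.
Total blocks must therefore be a multiple of 3: 6 = 3·2 + 0 ⇒ divisible ✓.
Greedy packing gives 2 candidate class(es). Each should be a full parallel class (size 3, covers all 9 points).
  Class 1 (3 blocks): {1,2,4}; {0,6,7}; {3,5,8}. Points covered: [0, 1, 2, 3, 4, 5, 6, 7, 8].
  Class 2 (3 blocks): {0,2,5}; {4,7,8}; {1,3,6}. Points covered: [0, 1, 2, 3, 4, 5, 6, 7, 8].
All classes full (size 3)? YES. All classes cover every point? YES.
Resolvable? YES.

YES


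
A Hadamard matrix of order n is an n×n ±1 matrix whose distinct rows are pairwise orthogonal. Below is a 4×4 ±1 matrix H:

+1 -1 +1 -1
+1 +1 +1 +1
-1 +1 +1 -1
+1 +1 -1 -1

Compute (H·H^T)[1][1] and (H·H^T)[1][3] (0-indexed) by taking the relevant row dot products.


Row 1 of H: [1, 1, 1, 1].
Row 3 of H: [1, 1, -1, -1].
(H·H^T)[1][1] = Σ_j H[1][j]·H[1][j] = (1)² + (1)² + (1)² + (1)² = 1 + 1 + 1 + 1 = 4.
(H·H^T)[1][3] = Σ_j H[1][j]·H[3][j] = (1)·(1) + (1)·(1) + (1)·(-1) + (1)·(-1) = 1 + 1 + -1 + -1 = 0.
So rows 1 and 3 are orthogonal; the diagonal entry equals n = 4.

(1,1) entry = 4; (1,3) entry = 0.


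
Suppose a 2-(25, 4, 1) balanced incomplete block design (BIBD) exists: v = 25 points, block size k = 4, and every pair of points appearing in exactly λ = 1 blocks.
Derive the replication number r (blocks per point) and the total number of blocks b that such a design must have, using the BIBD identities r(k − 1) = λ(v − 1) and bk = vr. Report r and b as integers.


Any 2-(v, k, λ) BIBD satisfies two necessary conditions:
  (i)  Each point sits in r blocks, and counting incidences through any fixed point gives r(k − 1) = λ(v − 1), so r = λ(v − 1)/(k − 1).
  (ii) Total incidences bk = vr, so b = vr/k.
Step 1: r = λ(v − 1)/(k − 1) = 1·(25 − 1)/(4 − 1) = 1·24/3 = 24/3 = 8.
Step 2: b = vr/k = 25·8/4 = 200/4 = 50.
Check integrality: r = 8 ∈ Z ✓, b = 50 ∈ Z ✓.
(These identities are necessary conditions: they determine r and b for any design with these parameters, but do not by themselves prove that one exists.)

r = 8, b = 50.


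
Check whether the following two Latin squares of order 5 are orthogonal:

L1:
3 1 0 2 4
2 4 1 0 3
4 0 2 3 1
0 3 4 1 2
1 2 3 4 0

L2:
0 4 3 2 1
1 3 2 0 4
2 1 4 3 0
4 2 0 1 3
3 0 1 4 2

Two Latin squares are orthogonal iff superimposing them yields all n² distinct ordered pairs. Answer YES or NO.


Form the n² = 25 superimposed pairs (L1[i][j], L2[i][j]), row by row (rows and columns indexed from 0):
row 0: (3,0) (1,4) (0,3) (2,2) (4,1)
row 1: (2,1) (4,3) (1,2) (0,0) (3,4)
row 2: (4,2) (0,1) (2,4) (3,3) (1,0)
row 3: (0,4) (3,2) (4,0) (1,1) (2,3)
row 4: (1,3) (2,0) (3,1) (4,4) (0,2)
Orthogonality requires all 25 pairs distinct.
Check by first coordinate: for each symbol s of L1, list the L2 entries in the n cells where L1 = s; they must all differ.
  L1 = 0: L2 entries (in reading order) 3, 0, 1, 4, 2 — all 5 distinct ✓
  L1 = 1: L2 entries (in reading order) 4, 2, 0, 1, 3 — all 5 distinct ✓
  L1 = 2: L2 entries (in reading order) 2, 1, 4, 3, 0 — all 5 distinct ✓
  L1 = 3: L2 entries (in reading order) 0, 4, 3, 2, 1 — all 5 distinct ✓
  L1 = 4: L2 entries (in reading order) 1, 3, 2, 0, 4 — all 5 distinct ✓
Every symbol of L1 meets every symbol of L2 exactly once, so all 25 pairs are distinct (25 of 25).
Conclusion: YES.

YES


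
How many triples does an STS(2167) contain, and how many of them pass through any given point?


An STS(v) is a 2-(v, 3, 1) BIBD: block size k = 3, λ = 1.
Replication: r(k − 1) = λ(v − 1) ⇒ r·2 = 2167 − 1 = 2166 ⇒ r = 1083.
Block count: b = v(v − 1)/6 = 2167·2166/6 = 4693722/6 = 782287.

r = 1083, b = 782287.


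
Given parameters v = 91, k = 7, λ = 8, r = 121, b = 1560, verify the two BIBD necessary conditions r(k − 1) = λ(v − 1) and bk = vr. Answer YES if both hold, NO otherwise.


Condition (i): r(k − 1) = 121·6 = 726; λ(v − 1) = 8·90 = 720. Match? NO.
Condition (ii): bk = 1560·7 = 10920; vr = 91·121 = 11011. Match? NO.
Both conditions hold? NO.

NO


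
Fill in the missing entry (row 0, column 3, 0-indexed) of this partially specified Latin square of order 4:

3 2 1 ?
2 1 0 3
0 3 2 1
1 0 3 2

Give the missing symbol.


Row 0 contains symbols [1, 2, 3] — missing [0].
Column 3 contains symbols [1, 2, 3] — missing [0].
The missing symbol must appear in both missing sets; intersection = [0].
Therefore the hidden value is 0.

Missing value = 0.


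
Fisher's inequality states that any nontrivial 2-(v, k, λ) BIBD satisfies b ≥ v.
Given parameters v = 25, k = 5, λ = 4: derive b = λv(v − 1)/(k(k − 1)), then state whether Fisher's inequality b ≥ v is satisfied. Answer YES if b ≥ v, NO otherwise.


r = λ(v − 1)/(k − 1) = 4·24/4 = 24.
b = vr/k = 25·24/5 = 120.
Fisher's inequality: b ≥ v ⇔ 120 ≥ 25? YES.

YES


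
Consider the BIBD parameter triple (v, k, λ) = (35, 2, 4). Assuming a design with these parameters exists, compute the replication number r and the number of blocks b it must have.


Any 2-(v, k, λ) BIBD satisfies two necessary conditions:
  (i)  Each point sits in r blocks, and counting incidences through any fixed point gives r(k − 1) = λ(v − 1), so r = λ(v − 1)/(k − 1).
  (ii) Total incidences bk = vr, so b = vr/k.
Step 1: r = λ(v − 1)/(k − 1) = 4·(35 − 1)/(2 − 1) = 4·34/1 = 136/1 = 136.
Step 2: b = vr/k = 35·136/2 = 4760/2 = 2380.
Check integrality: r = 136 ∈ Z ✓, b = 2380 ∈ Z ✓.
(These identities are necessary conditions: they determine r and b for any design with these parameters, but do not by themselves prove that one exists.)

r = 136, b = 2380.


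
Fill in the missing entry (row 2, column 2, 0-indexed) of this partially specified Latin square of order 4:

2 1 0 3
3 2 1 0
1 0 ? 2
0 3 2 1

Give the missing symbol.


Row 2 contains symbols [0, 1, 2] — missing [3].
Column 2 contains symbols [0, 1, 2] — missing [3].
The missing symbol must appear in both missing sets; intersection = [3].
Therefore the hidden value is 3.

Missing value = 3.


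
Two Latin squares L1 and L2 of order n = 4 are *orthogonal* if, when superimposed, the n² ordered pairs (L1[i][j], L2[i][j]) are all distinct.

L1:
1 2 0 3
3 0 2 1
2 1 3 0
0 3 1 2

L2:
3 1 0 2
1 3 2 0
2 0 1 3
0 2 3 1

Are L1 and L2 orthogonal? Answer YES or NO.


Form the n² = 16 superimposed pairs (L1[i][j], L2[i][j]), row by row (rows and columns indexed from 0):
row 0: (1,3) (2,1) (0,0) (3,2)
row 1: (3,1) (0,3) (2,2) (1,0)
row 2: (2,2) (1,0) (3,1) (0,3)
row 3: (0,0) (3,2) (1,3) (2,1)
Orthogonality requires all 16 pairs distinct.
But the pair (2,2) repeats: cell (1,2) has L1 = 2, L2 = 2, and cell (2,0) has L1 = 2, L2 = 2.
A repeated pair means some other pair never occurs (only 8 distinct pairs out of 16), so the squares are not orthogonal.
Conclusion: NO.

NO
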